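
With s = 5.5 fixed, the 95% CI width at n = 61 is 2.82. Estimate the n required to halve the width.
n ≈ 244

CI width ∝ 1/√n
To reduce width by factor 2, need √n to grow by 2 → need 2² = 4 times as many samples.

Current: n = 61, width = 2.82
New: n = 244, width ≈ 1.39

Width reduced by factor of 2.82/1.39 = 2.03.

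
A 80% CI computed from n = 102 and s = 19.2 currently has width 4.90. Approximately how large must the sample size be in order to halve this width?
n ≈ 408

CI width ∝ 1/√n
To reduce width by factor 2, need √n to grow by 2 → need 2² = 4 times as many samples.

Current: n = 102, width = 4.90
New: n = 408, width ≈ 2.44

Width reduced by factor of 4.90/2.44 = 2.01.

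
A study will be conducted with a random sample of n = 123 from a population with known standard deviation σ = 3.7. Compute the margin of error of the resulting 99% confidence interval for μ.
Margin of error = 0.86

Margin of error = z* · σ/√n
= 2.576 · 3.7/√123
= 2.576 · 3.7/11.0905
= 0.86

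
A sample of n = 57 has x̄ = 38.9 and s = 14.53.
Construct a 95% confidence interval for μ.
(35.05, 42.75)

t-interval (σ unknown):
df = n - 1 = 56
t* = 2.003 for 95% confidence

Margin of error = t* · s/√n = 2.003 · 14.53/√57 = 3.85

CI: (35.05, 42.75)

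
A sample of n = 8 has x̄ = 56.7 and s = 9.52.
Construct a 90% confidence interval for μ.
(50.32, 63.08)

t-interval (σ unknown):
df = n - 1 = 7
t* = 1.895 for 90% confidence

Margin of error = t* · s/√n = 1.895 · 9.52/√8 = 6.38

CI: (50.32, 63.08)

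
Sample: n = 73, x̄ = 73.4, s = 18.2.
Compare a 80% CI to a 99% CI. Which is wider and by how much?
99% CI is wider by 5.76

df = 72
80% CI: t* = 1.293, (70.65, 76.15), width = 2 · t* · s/√n = 5.51
99% CI: t* = 2.646, (67.76, 79.04), width = 2 · t* · s/√n = 11.27

The 99% CI is wider by 11.27 - 5.51 = 5.76.
Higher confidence requires a wider interval.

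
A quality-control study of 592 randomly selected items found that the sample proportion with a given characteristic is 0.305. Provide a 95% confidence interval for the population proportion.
(0.268, 0.342)

Proportion CI:
SE = √(p̂(1-p̂)/n) = √(0.305 · 0.695 / 592) = 0.01892

z* = 1.960
Margin = z* · SE = 1.960 · 0.01892 = 0.0371

CI: 0.305 ± 0.0371 = (0.268, 0.342)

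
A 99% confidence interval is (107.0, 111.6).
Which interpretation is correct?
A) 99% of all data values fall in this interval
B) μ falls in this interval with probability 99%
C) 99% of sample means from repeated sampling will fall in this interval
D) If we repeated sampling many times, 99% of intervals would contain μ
D

A) Wrong — a CI is about the parameter μ, not individual data values.
B) Wrong — μ is fixed; the randomness lives in the interval, not in μ.
C) Wrong — coverage applies to intervals containing μ, not to future x̄ values.
D) Correct — this is the frequentist long-run coverage interpretation.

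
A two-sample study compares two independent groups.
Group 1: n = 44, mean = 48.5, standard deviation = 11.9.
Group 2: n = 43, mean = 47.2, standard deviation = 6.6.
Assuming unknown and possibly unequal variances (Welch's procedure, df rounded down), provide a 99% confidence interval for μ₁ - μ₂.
(-4.15, 6.75)

Difference: x̄₁ - x̄₂ = 1.30
SE = √(s₁²/n₁ + s₂²/n₂) = √(11.9²/44 + 6.6²/43) = 2.0570
df = 67.48 → 67 (Welch–Satterthwaite, rounded down)
t* = 2.651

CI: 1.30 ± 2.651 · 2.0570 = 1.30 ± 5.45 = (-4.15, 6.75)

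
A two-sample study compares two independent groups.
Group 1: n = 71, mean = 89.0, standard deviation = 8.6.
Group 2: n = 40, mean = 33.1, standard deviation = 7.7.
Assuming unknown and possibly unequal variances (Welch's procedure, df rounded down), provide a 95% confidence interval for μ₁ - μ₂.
(52.74, 59.06)

Difference: x̄₁ - x̄₂ = 55.90
SE = √(s₁²/n₁ + s₂²/n₂) = √(8.6²/71 + 7.7²/40) = 1.5887
df = 88.68 → 88 (Welch–Satterthwaite, rounded down)
t* = 1.987

CI: 55.90 ± 1.987 · 1.5887 = 55.90 ± 3.16 = (52.74, 59.06)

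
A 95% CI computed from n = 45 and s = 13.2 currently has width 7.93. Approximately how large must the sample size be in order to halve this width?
n ≈ 180

CI width ∝ 1/√n
To reduce width by factor 2, need √n to grow by 2 → need 2² = 4 times as many samples.

Current: n = 45, width = 7.93
New: n = 180, width ≈ 3.88

Width reduced by factor of 7.93/3.88 = 2.04.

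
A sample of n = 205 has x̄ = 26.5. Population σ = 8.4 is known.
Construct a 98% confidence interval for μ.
(25.14, 27.86)

z-interval (σ known):
z* = 2.326 for 98% confidence

Margin of error = z* · σ/√n = 2.326 · 8.4/√205 = 1.36

CI: (26.5 - 1.36, 26.5 + 1.36) = (25.14, 27.86)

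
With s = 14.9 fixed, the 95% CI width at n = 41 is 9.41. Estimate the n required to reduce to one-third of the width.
n ≈ 369

CI width ∝ 1/√n
To reduce width by factor 3, need √n to grow by 3 → need 3² = 9 times as many samples.

Current: n = 41, width = 9.41
New: n = 369, width ≈ 3.05

Width reduced by factor of 9.41/3.05 = 3.09.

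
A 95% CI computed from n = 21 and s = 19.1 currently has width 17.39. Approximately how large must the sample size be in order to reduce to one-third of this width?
n ≈ 189

CI width ∝ 1/√n
To reduce width by factor 3, need √n to grow by 3 → need 3² = 9 times as many samples.

Current: n = 21, width = 17.39
New: n = 189, width ≈ 5.48

Width reduced by factor of 17.39/5.48 = 3.17.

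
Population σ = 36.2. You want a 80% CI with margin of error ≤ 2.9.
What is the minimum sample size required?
n ≥ 257

For margin E ≤ 2.9:
n ≥ (z* · σ / E)²
n ≥ (1.282 · 36.2 / 2.9)²
n ≥ 256.09

Minimum n = 257 (rounding up)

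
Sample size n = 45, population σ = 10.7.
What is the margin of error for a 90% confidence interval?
Margin of error = 2.62

Margin of error = z* · σ/√n
= 1.645 · 10.7/√45
= 1.645 · 10.7/6.7082
= 2.62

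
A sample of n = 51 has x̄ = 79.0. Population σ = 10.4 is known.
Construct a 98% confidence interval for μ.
(75.61, 82.39)

z-interval (σ known):
z* = 2.326 for 98% confidence

Margin of error = z* · σ/√n = 2.326 · 10.4/√51 = 3.39

CI: (79.0 - 3.39, 79.0 + 3.39) = (75.61, 82.39)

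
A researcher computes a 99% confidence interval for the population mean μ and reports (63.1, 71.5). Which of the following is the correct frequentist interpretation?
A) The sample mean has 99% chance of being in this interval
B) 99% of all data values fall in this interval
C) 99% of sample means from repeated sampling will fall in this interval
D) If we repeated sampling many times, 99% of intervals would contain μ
D

A) Wrong — x̄ is observed and sits in the interval by construction.
B) Wrong — a CI is about the parameter μ, not individual data values.
C) Wrong — coverage applies to intervals containing μ, not to future x̄ values.
D) Correct — this is the frequentist long-run coverage interpretation.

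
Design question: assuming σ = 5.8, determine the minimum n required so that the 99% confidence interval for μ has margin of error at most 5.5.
n ≥ 8

For margin E ≤ 5.5:
n ≥ (z* · σ / E)²
n ≥ (2.576 · 5.8 / 5.5)²
n ≥ 7.38

Minimum n = 8 (rounding up)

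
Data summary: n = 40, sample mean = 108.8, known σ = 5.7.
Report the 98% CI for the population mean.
(106.70, 110.90)

z-interval (σ known):
z* = 2.326 for 98% confidence

Margin of error = z* · σ/√n = 2.326 · 5.7/√40 = 2.10

CI: (108.8 - 2.10, 108.8 + 2.10) = (106.70, 110.90)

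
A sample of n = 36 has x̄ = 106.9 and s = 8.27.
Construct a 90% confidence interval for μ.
(104.57, 109.23)

t-interval (σ unknown):
df = n - 1 = 35
t* = 1.690 for 90% confidence

Margin of error = t* · s/√n = 1.690 · 8.27/√36 = 2.33

CI: (104.57, 109.23)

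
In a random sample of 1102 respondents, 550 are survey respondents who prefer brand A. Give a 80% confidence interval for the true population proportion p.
(0.480, 0.518)

Proportion CI:
p̂ = 550/1102 = 0.49909
SE = √(p̂(1-p̂)/n) = √(0.49909 · 0.50091 / 1102) = 0.01506

z* = 1.282
Margin = z* · SE = 1.282 · 0.01506 = 0.0193

CI: 0.49909 ± 0.0193 = (0.480, 0.518)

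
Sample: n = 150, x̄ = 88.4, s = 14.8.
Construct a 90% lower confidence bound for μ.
μ ≥ 86.84

Lower bound (one-sided):
t* = 1.287 (one-sided for 90%)
Lower bound = x̄ - t* · s/√n = 88.4 - 1.287 · 14.8/√150 = 86.84

We are 90% confident that μ ≥ 86.84.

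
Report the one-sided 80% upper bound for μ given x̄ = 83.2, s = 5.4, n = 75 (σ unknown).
μ ≤ 83.73

Upper bound (one-sided):
t* = 0.847 (one-sided for 80%)
Upper bound = x̄ + t* · s/√n = 83.2 + 0.847 · 5.4/√75 = 83.73

We are 80% confident that μ ≤ 83.73.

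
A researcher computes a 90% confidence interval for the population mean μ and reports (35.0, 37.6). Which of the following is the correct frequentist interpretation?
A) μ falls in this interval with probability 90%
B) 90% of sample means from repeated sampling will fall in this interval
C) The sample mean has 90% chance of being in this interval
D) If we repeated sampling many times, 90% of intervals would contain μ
D

A) Wrong — μ is fixed; the randomness lives in the interval, not in μ.
B) Wrong — coverage applies to intervals containing μ, not to future x̄ values.
C) Wrong — x̄ is observed and sits in the interval by construction.
D) Correct — this is the frequentist long-run coverage interpretation.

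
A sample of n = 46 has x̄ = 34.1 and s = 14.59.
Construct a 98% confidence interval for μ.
(28.91, 39.29)

t-interval (σ unknown):
df = n - 1 = 45
t* = 2.412 for 98% confidence

Margin of error = t* · s/√n = 2.412 · 14.59/√46 = 5.19

CI: (28.91, 39.29)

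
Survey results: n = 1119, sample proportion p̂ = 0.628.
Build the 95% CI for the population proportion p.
(0.600, 0.656)

Proportion CI:
SE = √(p̂(1-p̂)/n) = √(0.628 · 0.372 / 1119) = 0.01445

z* = 1.960
Margin = z* · SE = 1.960 · 0.01445 = 0.0283

CI: 0.628 ± 0.0283 = (0.600, 0.656)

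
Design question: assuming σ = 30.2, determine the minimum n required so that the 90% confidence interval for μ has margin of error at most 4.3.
n ≥ 134

For margin E ≤ 4.3:
n ≥ (z* · σ / E)²
n ≥ (1.645 · 30.2 / 4.3)²
n ≥ 133.48

Minimum n = 134 (rounding up)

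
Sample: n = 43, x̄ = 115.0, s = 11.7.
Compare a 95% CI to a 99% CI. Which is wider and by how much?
99% CI is wider by 2.43

df = 42
95% CI: t* = 2.018, (111.40, 118.60), width = 2 · t* · s/√n = 7.20
99% CI: t* = 2.698, (110.19, 119.81), width = 2 · t* · s/√n = 9.63

The 99% CI is wider by 9.63 - 7.20 = 2.43.
Higher confidence requires a wider interval.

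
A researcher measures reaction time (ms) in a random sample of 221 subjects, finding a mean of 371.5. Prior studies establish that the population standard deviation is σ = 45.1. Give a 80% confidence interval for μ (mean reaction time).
(367.61, 375.39)

z-interval (σ known):
z* = 1.282 for 80% confidence

Margin of error = z* · σ/√n = 1.282 · 45.1/√221 = 3.89

CI: (371.5 - 3.89, 371.5 + 3.89) = (367.61, 375.39)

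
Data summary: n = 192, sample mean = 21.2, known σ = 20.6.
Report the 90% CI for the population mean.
(18.75, 23.65)

z-interval (σ known):
z* = 1.645 for 90% confidence

Margin of error = z* · σ/√n = 1.645 · 20.6/√192 = 2.45

CI: (21.2 - 2.45, 21.2 + 2.45) = (18.75, 23.65)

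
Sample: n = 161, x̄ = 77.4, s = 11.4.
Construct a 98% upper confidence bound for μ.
μ ≤ 79.26

Upper bound (one-sided):
t* = 2.071 (one-sided for 98%)
Upper bound = x̄ + t* · s/√n = 77.4 + 2.071 · 11.4/√161 = 79.26

We are 98% confident that μ ≤ 79.26.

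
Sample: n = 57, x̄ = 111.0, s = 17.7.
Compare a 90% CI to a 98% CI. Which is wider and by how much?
98% CI is wider by 3.39

df = 56
90% CI: t* = 1.673, (107.08, 114.92), width = 2 · t* · s/√n = 7.84
98% CI: t* = 2.395, (105.39, 116.61), width = 2 · t* · s/√n = 11.23

The 98% CI is wider by 11.23 - 7.84 = 3.39.
Higher confidence requires a wider interval.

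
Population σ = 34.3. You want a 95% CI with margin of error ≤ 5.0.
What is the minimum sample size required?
n ≥ 181

For margin E ≤ 5.0:
n ≥ (z* · σ / E)²
n ≥ (1.960 · 34.3 / 5.0)²
n ≥ 180.78

Minimum n = 181 (rounding up)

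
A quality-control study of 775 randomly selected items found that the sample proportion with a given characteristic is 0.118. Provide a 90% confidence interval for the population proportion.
(0.099, 0.137)

Proportion CI:
SE = √(p̂(1-p̂)/n) = √(0.118 · 0.882 / 775) = 0.01159

z* = 1.645
Margin = z* · SE = 1.645 · 0.01159 = 0.0191

CI: 0.118 ± 0.0191 = (0.099, 0.137)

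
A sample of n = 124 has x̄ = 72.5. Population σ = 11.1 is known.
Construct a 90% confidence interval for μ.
(70.86, 74.14)

z-interval (σ known):
z* = 1.645 for 90% confidence

Margin of error = z* · σ/√n = 1.645 · 11.1/√124 = 1.64

CI: (72.5 - 1.64, 72.5 + 1.64) = (70.86, 74.14)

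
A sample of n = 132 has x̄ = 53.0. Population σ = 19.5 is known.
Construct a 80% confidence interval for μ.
(50.82, 55.18)

z-interval (σ known):
z* = 1.282 for 80% confidence

Margin of error = z* · σ/√n = 1.282 · 19.5/√132 = 2.18

CI: (53.0 - 2.18, 53.0 + 2.18) = (50.82, 55.18)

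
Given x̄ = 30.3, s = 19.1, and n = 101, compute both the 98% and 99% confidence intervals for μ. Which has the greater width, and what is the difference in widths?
99% CI is wider by 0.99

df = 100
98% CI: t* = 2.364, (25.81, 34.79), width = 2 · t* · s/√n = 8.99
99% CI: t* = 2.626, (25.31, 35.29), width = 2 · t* · s/√n = 9.98

The 99% CI is wider by 9.98 - 8.99 = 0.99.
Higher confidence requires a wider interval.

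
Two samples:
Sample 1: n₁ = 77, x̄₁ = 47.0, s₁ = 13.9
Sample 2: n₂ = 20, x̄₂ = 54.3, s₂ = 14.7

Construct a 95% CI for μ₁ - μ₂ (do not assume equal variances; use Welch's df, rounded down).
(-14.77, 0.17)

Difference: x̄₁ - x̄₂ = -7.30
SE = √(s₁²/n₁ + s₂²/n₂) = √(13.9²/77 + 14.7²/20) = 3.6488
df = 28.47 → 28 (Welch–Satterthwaite, rounded down)
t* = 2.048

CI: -7.30 ± 2.048 · 3.6488 = -7.30 ± 7.47 = (-14.77, 0.17)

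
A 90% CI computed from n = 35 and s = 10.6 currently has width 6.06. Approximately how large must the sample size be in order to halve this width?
n ≈ 140

CI width ∝ 1/√n
To reduce width by factor 2, need √n to grow by 2 → need 2² = 4 times as many samples.

Current: n = 35, width = 6.06
New: n = 140, width ≈ 2.97

Width reduced by factor of 6.06/2.97 = 2.04.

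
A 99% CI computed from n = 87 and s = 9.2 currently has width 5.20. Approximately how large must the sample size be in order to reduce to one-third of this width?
n ≈ 783

CI width ∝ 1/√n
To reduce width by factor 3, need √n to grow by 3 → need 3² = 9 times as many samples.

Current: n = 87, width = 5.20
New: n = 783, width ≈ 1.70

Width reduced by factor of 5.20/1.70 = 3.06.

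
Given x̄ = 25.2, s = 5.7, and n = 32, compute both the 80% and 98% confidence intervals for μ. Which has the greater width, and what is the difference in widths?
98% CI is wider by 2.30

df = 31
80% CI: t* = 1.309, (23.88, 26.52), width = 2 · t* · s/√n = 2.64
98% CI: t* = 2.453, (22.73, 27.67), width = 2 · t* · s/√n = 4.94

The 98% CI is wider by 4.94 - 2.64 = 2.30.
Higher confidence requires a wider interval.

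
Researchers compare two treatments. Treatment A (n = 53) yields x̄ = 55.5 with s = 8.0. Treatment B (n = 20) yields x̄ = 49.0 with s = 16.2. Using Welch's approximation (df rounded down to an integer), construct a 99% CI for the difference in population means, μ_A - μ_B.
(-4.17, 17.17)

Difference: x̄₁ - x̄₂ = 6.50
SE = √(s₁²/n₁ + s₂²/n₂) = √(8.0²/53 + 16.2²/20) = 3.7854
df = 22.59 → 22 (Welch–Satterthwaite, rounded down)
t* = 2.819

CI: 6.50 ± 2.819 · 3.7854 = 6.50 ± 10.67 = (-4.17, 17.17)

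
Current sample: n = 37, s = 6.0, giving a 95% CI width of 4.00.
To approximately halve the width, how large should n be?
n ≈ 148

CI width ∝ 1/√n
To reduce width by factor 2, need √n to grow by 2 → need 2² = 4 times as many samples.

Current: n = 37, width = 4.00
New: n = 148, width ≈ 1.95

Width reduced by factor of 4.00/1.95 = 2.05.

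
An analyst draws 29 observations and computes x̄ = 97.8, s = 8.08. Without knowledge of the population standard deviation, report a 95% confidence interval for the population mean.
(94.73, 100.87)

t-interval (σ unknown):
df = n - 1 = 28
t* = 2.048 for 95% confidence

Margin of error = t* · s/√n = 2.048 · 8.08/√29 = 3.07

CI: (94.73, 100.87)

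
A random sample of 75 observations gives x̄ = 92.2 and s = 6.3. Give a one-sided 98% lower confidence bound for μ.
μ ≥ 90.68

Lower bound (one-sided):
t* = 2.091 (one-sided for 98%)
Lower bound = x̄ - t* · s/√n = 92.2 - 2.091 · 6.3/√75 = 90.68

We are 98% confident that μ ≥ 90.68.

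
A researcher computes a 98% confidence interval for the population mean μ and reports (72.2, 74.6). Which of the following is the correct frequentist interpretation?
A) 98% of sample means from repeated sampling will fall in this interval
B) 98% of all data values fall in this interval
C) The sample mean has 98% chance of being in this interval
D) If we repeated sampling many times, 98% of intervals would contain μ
D

A) Wrong — coverage applies to intervals containing μ, not to future x̄ values.
B) Wrong — a CI is about the parameter μ, not individual data values.
C) Wrong — x̄ is observed and sits in the interval by construction.
D) Correct — this is the frequentist long-run coverage interpretation.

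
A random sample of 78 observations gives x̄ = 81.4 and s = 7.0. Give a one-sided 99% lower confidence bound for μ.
μ ≥ 79.52

Lower bound (one-sided):
t* = 2.376 (one-sided for 99%)
Lower bound = x̄ - t* · s/√n = 81.4 - 2.376 · 7.0/√78 = 79.52

We are 99% confident that μ ≥ 79.52.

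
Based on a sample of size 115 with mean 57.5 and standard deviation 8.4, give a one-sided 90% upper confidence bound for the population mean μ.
μ ≤ 58.51

Upper bound (one-sided):
t* = 1.289 (one-sided for 90%)
Upper bound = x̄ + t* · s/√n = 57.5 + 1.289 · 8.4/√115 = 58.51

We are 90% confident that μ ≤ 58.51.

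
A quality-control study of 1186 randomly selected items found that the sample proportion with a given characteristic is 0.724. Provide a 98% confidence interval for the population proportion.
(0.694, 0.754)

Proportion CI:
SE = √(p̂(1-p̂)/n) = √(0.724 · 0.276 / 1186) = 0.01298

z* = 2.326
Margin = z* · SE = 2.326 · 0.01298 = 0.0302

CI: 0.724 ± 0.0302 = (0.694, 0.754)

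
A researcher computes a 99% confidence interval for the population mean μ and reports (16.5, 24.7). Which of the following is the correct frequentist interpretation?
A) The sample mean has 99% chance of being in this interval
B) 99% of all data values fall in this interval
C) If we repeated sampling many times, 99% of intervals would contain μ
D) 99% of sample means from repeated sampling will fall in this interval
C

A) Wrong — x̄ is observed and sits in the interval by construction.
B) Wrong — a CI is about the parameter μ, not individual data values.
C) Correct — this is the frequentist long-run coverage interpretation.
D) Wrong — coverage applies to intervals containing μ, not to future x̄ values.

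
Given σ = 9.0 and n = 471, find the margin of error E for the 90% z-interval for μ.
Margin of error = 0.68

Margin of error = z* · σ/√n
= 1.645 · 9.0/√471
= 1.645 · 9.0/21.7025
= 0.68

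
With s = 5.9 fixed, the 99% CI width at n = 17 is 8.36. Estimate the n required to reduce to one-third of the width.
n ≈ 153

CI width ∝ 1/√n
To reduce width by factor 3, need √n to grow by 3 → need 3² = 9 times as many samples.

Current: n = 17, width = 8.36
New: n = 153, width ≈ 2.49

Width reduced by factor of 8.36/2.49 = 3.36.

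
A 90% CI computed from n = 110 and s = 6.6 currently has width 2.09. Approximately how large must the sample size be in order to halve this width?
n ≈ 440

CI width ∝ 1/√n
To reduce width by factor 2, need √n to grow by 2 → need 2² = 4 times as many samples.

Current: n = 110, width = 2.09
New: n = 440, width ≈ 1.04

Width reduced by factor of 2.09/1.04 = 2.01.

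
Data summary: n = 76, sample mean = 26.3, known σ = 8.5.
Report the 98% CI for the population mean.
(24.03, 28.57)

z-interval (σ known):
z* = 2.326 for 98% confidence

Margin of error = z* · σ/√n = 2.326 · 8.5/√76 = 2.27

CI: (26.3 - 2.27, 26.3 + 2.27) = (24.03, 28.57)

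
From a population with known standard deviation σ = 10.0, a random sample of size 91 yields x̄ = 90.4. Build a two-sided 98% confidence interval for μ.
(87.96, 92.84)

z-interval (σ known):
z* = 2.326 for 98% confidence

Margin of error = z* · σ/√n = 2.326 · 10.0/√91 = 2.44

CI: (90.4 - 2.44, 90.4 + 2.44) = (87.96, 92.84)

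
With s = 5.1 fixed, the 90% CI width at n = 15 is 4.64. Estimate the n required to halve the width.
n ≈ 60

CI width ∝ 1/√n
To reduce width by factor 2, need √n to grow by 2 → need 2² = 4 times as many samples.

Current: n = 15, width = 4.64
New: n = 60, width ≈ 2.20

Width reduced by factor of 4.64/2.20 = 2.11.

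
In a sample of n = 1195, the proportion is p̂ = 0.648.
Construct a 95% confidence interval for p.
(0.621, 0.675)

Proportion CI:
SE = √(p̂(1-p̂)/n) = √(0.648 · 0.352 / 1195) = 0.01382

z* = 1.960
Margin = z* · SE = 1.960 · 0.01382 = 0.0271

CI: 0.648 ± 0.0271 = (0.621, 0.675)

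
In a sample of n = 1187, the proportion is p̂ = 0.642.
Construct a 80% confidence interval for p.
(0.624, 0.660)

Proportion CI:
SE = √(p̂(1-p̂)/n) = √(0.642 · 0.358 / 1187) = 0.01392

z* = 1.282
Margin = z* · SE = 1.282 · 0.01392 = 0.0178

CI: 0.642 ± 0.0178 = (0.624, 0.660)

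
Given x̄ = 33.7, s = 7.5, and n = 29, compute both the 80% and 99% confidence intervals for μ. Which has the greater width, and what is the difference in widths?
99% CI is wider by 4.04

df = 28
80% CI: t* = 1.313, (31.87, 35.53), width = 2 · t* · s/√n = 3.66
99% CI: t* = 2.763, (29.85, 37.55), width = 2 · t* · s/√n = 7.70

The 99% CI is wider by 7.70 - 3.66 = 4.04.
Higher confidence requires a wider interval.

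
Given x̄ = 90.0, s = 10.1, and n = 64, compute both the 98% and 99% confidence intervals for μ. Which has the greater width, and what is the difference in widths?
99% CI is wider by 0.68

df = 63
98% CI: t* = 2.387, (86.99, 93.01), width = 2 · t* · s/√n = 6.03
99% CI: t* = 2.656, (86.65, 93.35), width = 2 · t* · s/√n = 6.71

The 99% CI is wider by 6.71 - 6.03 = 0.68.
Higher confidence requires a wider interval.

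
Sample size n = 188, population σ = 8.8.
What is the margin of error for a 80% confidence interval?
Margin of error = 0.82

Margin of error = z* · σ/√n
= 1.282 · 8.8/√188
= 1.282 · 8.8/13.7113
= 0.82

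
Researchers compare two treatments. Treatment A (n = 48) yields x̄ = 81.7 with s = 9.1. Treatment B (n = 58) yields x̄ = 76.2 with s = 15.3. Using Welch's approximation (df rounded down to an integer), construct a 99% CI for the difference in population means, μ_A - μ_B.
(-0.81, 11.81)

Difference: x̄₁ - x̄₂ = 5.50
SE = √(s₁²/n₁ + s₂²/n₂) = √(9.1²/48 + 15.3²/58) = 2.4003
df = 95.08 → 95 (Welch–Satterthwaite, rounded down)
t* = 2.629

CI: 5.50 ± 2.629 · 2.4003 = 5.50 ± 6.31 = (-0.81, 11.81)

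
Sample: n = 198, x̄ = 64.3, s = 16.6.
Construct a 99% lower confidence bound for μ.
μ ≥ 61.53

Lower bound (one-sided):
t* = 2.345 (one-sided for 99%)
Lower bound = x̄ - t* · s/√n = 64.3 - 2.345 · 16.6/√198 = 61.53

We are 99% confident that μ ≥ 61.53.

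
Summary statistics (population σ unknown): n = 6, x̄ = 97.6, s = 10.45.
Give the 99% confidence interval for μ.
(80.40, 114.80)

t-interval (σ unknown):
df = n - 1 = 5
t* = 4.032 for 99% confidence

Margin of error = t* · s/√n = 4.032 · 10.45/√6 = 17.20

CI: (80.40, 114.80)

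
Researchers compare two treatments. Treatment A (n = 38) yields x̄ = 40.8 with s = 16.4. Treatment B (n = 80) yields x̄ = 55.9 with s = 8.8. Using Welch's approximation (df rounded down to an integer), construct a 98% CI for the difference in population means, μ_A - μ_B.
(-21.93, -8.27)

Difference: x̄₁ - x̄₂ = -15.10
SE = √(s₁²/n₁ + s₂²/n₂) = √(16.4²/38 + 8.8²/80) = 2.8365
df = 47.40 → 47 (Welch–Satterthwaite, rounded down)
t* = 2.408

CI: -15.10 ± 2.408 · 2.8365 = -15.10 ± 6.83 = (-21.93, -8.27)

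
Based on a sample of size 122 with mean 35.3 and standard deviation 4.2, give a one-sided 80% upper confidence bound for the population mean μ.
μ ≤ 35.62

Upper bound (one-sided):
t* = 0.845 (one-sided for 80%)
Upper bound = x̄ + t* · s/√n = 35.3 + 0.845 · 4.2/√122 = 35.62

We are 80% confident that μ ≤ 35.62.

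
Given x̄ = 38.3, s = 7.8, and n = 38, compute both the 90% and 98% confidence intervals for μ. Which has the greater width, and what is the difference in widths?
98% CI is wider by 1.88

df = 37
90% CI: t* = 1.687, (36.17, 40.43), width = 2 · t* · s/√n = 4.27
98% CI: t* = 2.431, (35.22, 41.38), width = 2 · t* · s/√n = 6.15

The 98% CI is wider by 6.15 - 4.27 = 1.88.
Higher confidence requires a wider interval.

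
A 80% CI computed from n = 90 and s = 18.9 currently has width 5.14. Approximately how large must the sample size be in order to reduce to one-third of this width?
n ≈ 810

CI width ∝ 1/√n
To reduce width by factor 3, need √n to grow by 3 → need 3² = 9 times as many samples.

Current: n = 90, width = 5.14
New: n = 810, width ≈ 1.70

Width reduced by factor of 5.14/1.70 = 3.02.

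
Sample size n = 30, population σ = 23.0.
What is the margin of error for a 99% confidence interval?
Margin of error = 10.82

Margin of error = z* · σ/√n
= 2.576 · 23.0/√30
= 2.576 · 23.0/5.4772
= 10.82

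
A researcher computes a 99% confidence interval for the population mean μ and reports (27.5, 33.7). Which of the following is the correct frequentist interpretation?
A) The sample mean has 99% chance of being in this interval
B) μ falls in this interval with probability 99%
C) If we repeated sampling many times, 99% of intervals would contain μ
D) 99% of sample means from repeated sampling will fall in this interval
C

A) Wrong — x̄ is observed and sits in the interval by construction.
B) Wrong — μ is fixed; the randomness lives in the interval, not in μ.
C) Correct — this is the frequentist long-run coverage interpretation.
D) Wrong — coverage applies to intervals containing μ, not to future x̄ values.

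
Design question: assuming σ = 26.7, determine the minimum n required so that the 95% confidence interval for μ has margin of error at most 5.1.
n ≥ 106

For margin E ≤ 5.1:
n ≥ (z* · σ / E)²
n ≥ (1.960 · 26.7 / 5.1)²
n ≥ 105.29

Minimum n = 106 (rounding up)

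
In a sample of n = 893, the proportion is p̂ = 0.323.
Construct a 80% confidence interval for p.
(0.303, 0.343)

Proportion CI:
SE = √(p̂(1-p̂)/n) = √(0.323 · 0.677 / 893) = 0.01565

z* = 1.282
Margin = z* · SE = 1.282 · 0.01565 = 0.0201

CI: 0.323 ± 0.0201 = (0.303, 0.343)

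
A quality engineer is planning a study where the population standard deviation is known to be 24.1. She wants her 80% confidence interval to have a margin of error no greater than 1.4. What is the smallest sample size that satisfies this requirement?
n ≥ 488

For margin E ≤ 1.4:
n ≥ (z* · σ / E)²
n ≥ (1.282 · 24.1 / 1.4)²
n ≥ 487.03

Minimum n = 488 (rounding up)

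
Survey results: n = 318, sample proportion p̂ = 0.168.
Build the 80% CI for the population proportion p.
(0.141, 0.195)

Proportion CI:
SE = √(p̂(1-p̂)/n) = √(0.168 · 0.832 / 318) = 0.02097

z* = 1.282
Margin = z* · SE = 1.282 · 0.02097 = 0.0269

CI: 0.168 ± 0.0269 = (0.141, 0.195)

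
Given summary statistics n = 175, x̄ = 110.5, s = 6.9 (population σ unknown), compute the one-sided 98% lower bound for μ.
μ ≥ 109.42

Lower bound (one-sided):
t* = 2.069 (one-sided for 98%)
Lower bound = x̄ - t* · s/√n = 110.5 - 2.069 · 6.9/√175 = 109.42

We are 98% confident that μ ≥ 109.42.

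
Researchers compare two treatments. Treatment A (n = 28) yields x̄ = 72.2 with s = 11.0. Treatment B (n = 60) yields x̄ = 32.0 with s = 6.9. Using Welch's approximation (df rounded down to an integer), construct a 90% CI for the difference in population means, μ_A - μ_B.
(36.38, 44.02)

Difference: x̄₁ - x̄₂ = 40.20
SE = √(s₁²/n₁ + s₂²/n₂) = √(11.0²/28 + 6.9²/60) = 2.2616
df = 37.25 → 37 (Welch–Satterthwaite, rounded down)
t* = 1.687

CI: 40.20 ± 1.687 · 2.2616 = 40.20 ± 3.82 = (36.38, 44.02)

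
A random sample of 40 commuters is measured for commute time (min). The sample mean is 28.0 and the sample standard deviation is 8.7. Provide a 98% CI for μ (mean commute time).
(24.66, 31.34)

t-interval (σ unknown):
df = n - 1 = 39
t* = 2.426 for 98% confidence

Margin of error = t* · s/√n = 2.426 · 8.7/√40 = 3.34

CI: (24.66, 31.34)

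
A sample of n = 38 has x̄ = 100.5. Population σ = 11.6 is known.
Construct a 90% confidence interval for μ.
(97.40, 103.60)

z-interval (σ known):
z* = 1.645 for 90% confidence

Margin of error = z* · σ/√n = 1.645 · 11.6/√38 = 3.10

CI: (100.5 - 3.10, 100.5 + 3.10) = (97.40, 103.60)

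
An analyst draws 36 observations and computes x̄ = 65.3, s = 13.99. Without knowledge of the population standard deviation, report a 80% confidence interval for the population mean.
(62.25, 68.35)

t-interval (σ unknown):
df = n - 1 = 35
t* = 1.306 for 80% confidence

Margin of error = t* · s/√n = 1.306 · 13.99/√36 = 3.05

CI: (62.25, 68.35)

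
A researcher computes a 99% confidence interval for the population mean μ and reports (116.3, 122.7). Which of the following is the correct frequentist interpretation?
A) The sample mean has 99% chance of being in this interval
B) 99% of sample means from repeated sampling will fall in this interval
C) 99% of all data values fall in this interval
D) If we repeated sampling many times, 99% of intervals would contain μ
D

A) Wrong — x̄ is observed and sits in the interval by construction.
B) Wrong — coverage applies to intervals containing μ, not to future x̄ values.
C) Wrong — a CI is about the parameter μ, not individual data values.
D) Correct — this is the frequentist long-run coverage interpretation.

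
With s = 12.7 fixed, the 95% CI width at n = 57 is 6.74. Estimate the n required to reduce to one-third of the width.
n ≈ 513

CI width ∝ 1/√n
To reduce width by factor 3, need √n to grow by 3 → need 3² = 9 times as many samples.

Current: n = 57, width = 6.74
New: n = 513, width ≈ 2.20

Width reduced by factor of 6.74/2.20 = 3.06.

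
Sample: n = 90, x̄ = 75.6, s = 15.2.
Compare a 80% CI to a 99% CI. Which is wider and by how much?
99% CI is wider by 4.29

df = 89
80% CI: t* = 1.291, (73.53, 77.67), width = 2 · t* · s/√n = 4.14
99% CI: t* = 2.632, (71.38, 79.82), width = 2 · t* · s/√n = 8.43

The 99% CI is wider by 8.43 - 4.14 = 4.29.
Higher confidence requires a wider interval.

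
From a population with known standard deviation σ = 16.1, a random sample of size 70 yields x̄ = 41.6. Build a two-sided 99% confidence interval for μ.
(36.64, 46.56)

z-interval (σ known):
z* = 2.576 for 99% confidence

Margin of error = z* · σ/√n = 2.576 · 16.1/√70 = 4.96

CI: (41.6 - 4.96, 41.6 + 4.96) = (36.64, 46.56)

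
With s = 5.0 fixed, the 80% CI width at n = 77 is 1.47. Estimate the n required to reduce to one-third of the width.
n ≈ 693

CI width ∝ 1/√n
To reduce width by factor 3, need √n to grow by 3 → need 3² = 9 times as many samples.

Current: n = 77, width = 1.47
New: n = 693, width ≈ 0.49

Width reduced by factor of 1.47/0.49 = 3.00.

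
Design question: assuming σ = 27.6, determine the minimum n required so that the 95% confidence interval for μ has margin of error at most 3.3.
n ≥ 269

For margin E ≤ 3.3:
n ≥ (z* · σ / E)²
n ≥ (1.960 · 27.6 / 3.3)²
n ≥ 268.72

Minimum n = 269 (rounding up)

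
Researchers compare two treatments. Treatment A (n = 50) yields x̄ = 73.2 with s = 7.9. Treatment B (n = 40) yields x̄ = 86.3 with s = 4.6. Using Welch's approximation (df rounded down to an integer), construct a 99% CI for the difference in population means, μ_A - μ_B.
(-16.62, -9.58)

Difference: x̄₁ - x̄₂ = -13.10
SE = √(s₁²/n₁ + s₂²/n₂) = √(7.9²/50 + 4.6²/40) = 1.3331
df = 81.05 → 81 (Welch–Satterthwaite, rounded down)
t* = 2.638

CI: -13.10 ± 2.638 · 1.3331 = -13.10 ± 3.52 = (-16.62, -9.58)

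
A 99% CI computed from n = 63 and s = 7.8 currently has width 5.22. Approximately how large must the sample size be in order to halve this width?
n ≈ 252

CI width ∝ 1/√n
To reduce width by factor 2, need √n to grow by 2 → need 2² = 4 times as many samples.

Current: n = 63, width = 5.22
New: n = 252, width ≈ 2.55

Width reduced by factor of 5.22/2.55 = 2.05.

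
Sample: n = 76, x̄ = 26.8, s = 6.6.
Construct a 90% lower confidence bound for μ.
μ ≥ 25.82

Lower bound (one-sided):
t* = 1.293 (one-sided for 90%)
Lower bound = x̄ - t* · s/√n = 26.8 - 1.293 · 6.6/√76 = 25.82

We are 90% confident that μ ≥ 25.82.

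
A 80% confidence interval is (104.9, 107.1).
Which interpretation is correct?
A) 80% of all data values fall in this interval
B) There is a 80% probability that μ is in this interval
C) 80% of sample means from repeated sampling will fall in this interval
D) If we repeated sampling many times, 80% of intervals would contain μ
D

A) Wrong — a CI is about the parameter μ, not individual data values.
B) Wrong — μ is fixed; the randomness lives in the interval, not in μ.
C) Wrong — coverage applies to intervals containing μ, not to future x̄ values.
D) Correct — this is the frequentist long-run coverage interpretation.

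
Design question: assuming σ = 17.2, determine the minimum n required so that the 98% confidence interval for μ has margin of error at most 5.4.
n ≥ 55

For margin E ≤ 5.4:
n ≥ (z* · σ / E)²
n ≥ (2.326 · 17.2 / 5.4)²
n ≥ 54.89

Minimum n = 55 (rounding up)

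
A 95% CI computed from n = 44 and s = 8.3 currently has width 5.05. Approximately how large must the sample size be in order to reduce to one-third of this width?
n ≈ 396

CI width ∝ 1/√n
To reduce width by factor 3, need √n to grow by 3 → need 3² = 9 times as many samples.

Current: n = 44, width = 5.05
New: n = 396, width ≈ 1.64

Width reduced by factor of 5.05/1.64 = 3.08.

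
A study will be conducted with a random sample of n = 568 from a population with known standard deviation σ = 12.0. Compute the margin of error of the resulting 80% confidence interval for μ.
Margin of error = 0.65

Margin of error = z* · σ/√n
= 1.282 · 12.0/√568
= 1.282 · 12.0/23.8328
= 0.65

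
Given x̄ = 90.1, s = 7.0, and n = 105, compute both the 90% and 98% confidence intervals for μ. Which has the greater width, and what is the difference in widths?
98% CI is wider by 0.96

df = 104
90% CI: t* = 1.660, (88.97, 91.23), width = 2 · t* · s/√n = 2.27
98% CI: t* = 2.363, (88.49, 91.71), width = 2 · t* · s/√n = 3.23

The 98% CI is wider by 3.23 - 2.27 = 0.96.
Higher confidence requires a wider interval.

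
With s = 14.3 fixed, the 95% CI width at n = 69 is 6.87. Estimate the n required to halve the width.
n ≈ 276

CI width ∝ 1/√n
To reduce width by factor 2, need √n to grow by 2 → need 2² = 4 times as many samples.

Current: n = 69, width = 6.87
New: n = 276, width ≈ 3.39

Width reduced by factor of 6.87/3.39 = 2.03.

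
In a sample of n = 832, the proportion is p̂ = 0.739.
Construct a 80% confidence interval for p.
(0.719, 0.759)

Proportion CI:
SE = √(p̂(1-p̂)/n) = √(0.739 · 0.261 / 832) = 0.01523

z* = 1.282
Margin = z* · SE = 1.282 · 0.01523 = 0.0195

CI: 0.739 ± 0.0195 = (0.719, 0.759)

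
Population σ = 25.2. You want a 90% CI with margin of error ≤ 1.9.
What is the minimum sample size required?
n ≥ 477

For margin E ≤ 1.9:
n ≥ (z* · σ / E)²
n ≥ (1.645 · 25.2 / 1.9)²
n ≥ 476.02

Minimum n = 477 (rounding up)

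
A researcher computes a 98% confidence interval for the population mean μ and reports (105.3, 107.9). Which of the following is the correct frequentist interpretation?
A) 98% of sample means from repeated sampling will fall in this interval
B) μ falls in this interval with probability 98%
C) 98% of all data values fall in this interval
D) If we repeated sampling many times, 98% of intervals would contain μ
D

A) Wrong — coverage applies to intervals containing μ, not to future x̄ values.
B) Wrong — μ is fixed; the randomness lives in the interval, not in μ.
C) Wrong — a CI is about the parameter μ, not individual data values.
D) Correct — this is the frequentist long-run coverage interpretation.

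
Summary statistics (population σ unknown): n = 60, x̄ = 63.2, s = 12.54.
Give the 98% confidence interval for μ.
(59.33, 67.07)

t-interval (σ unknown):
df = n - 1 = 59
t* = 2.391 for 98% confidence

Margin of error = t* · s/√n = 2.391 · 12.54/√60 = 3.87

CI: (59.33, 67.07)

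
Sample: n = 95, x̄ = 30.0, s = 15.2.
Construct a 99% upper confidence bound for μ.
μ ≤ 33.69

Upper bound (one-sided):
t* = 2.367 (one-sided for 99%)
Upper bound = x̄ + t* · s/√n = 30.0 + 2.367 · 15.2/√95 = 33.69

We are 99% confident that μ ≤ 33.69.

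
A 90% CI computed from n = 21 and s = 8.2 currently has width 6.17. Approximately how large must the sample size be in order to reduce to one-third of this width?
n ≈ 189

CI width ∝ 1/√n
To reduce width by factor 3, need √n to grow by 3 → need 3² = 9 times as many samples.

Current: n = 21, width = 6.17
New: n = 189, width ≈ 1.97

Width reduced by factor of 6.17/1.97 = 3.13.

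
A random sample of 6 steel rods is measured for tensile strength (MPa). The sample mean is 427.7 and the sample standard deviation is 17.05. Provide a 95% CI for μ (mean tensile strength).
(409.80, 445.60)

t-interval (σ unknown):
df = n - 1 = 5
t* = 2.571 for 95% confidence

Margin of error = t* · s/√n = 2.571 · 17.05/√6 = 17.90

CI: (409.80, 445.60)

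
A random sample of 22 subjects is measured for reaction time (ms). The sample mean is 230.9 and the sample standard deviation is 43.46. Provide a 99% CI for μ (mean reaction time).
(204.67, 257.13)

t-interval (σ unknown):
df = n - 1 = 21
t* = 2.831 for 99% confidence

Margin of error = t* · s/√n = 2.831 · 43.46/√22 = 26.23

CI: (204.67, 257.13)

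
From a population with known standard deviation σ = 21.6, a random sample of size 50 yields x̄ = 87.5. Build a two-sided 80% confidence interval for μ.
(83.58, 91.42)

z-interval (σ known):
z* = 1.282 for 80% confidence

Margin of error = z* · σ/√n = 1.282 · 21.6/√50 = 3.92

CI: (87.5 - 3.92, 87.5 + 3.92) = (83.58, 91.42)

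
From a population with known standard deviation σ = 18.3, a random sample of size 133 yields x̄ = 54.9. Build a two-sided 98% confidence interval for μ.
(51.21, 58.59)

z-interval (σ known):
z* = 2.326 for 98% confidence

Margin of error = z* · σ/√n = 2.326 · 18.3/√133 = 3.69

CI: (54.9 - 3.69, 54.9 + 3.69) = (51.21, 58.59)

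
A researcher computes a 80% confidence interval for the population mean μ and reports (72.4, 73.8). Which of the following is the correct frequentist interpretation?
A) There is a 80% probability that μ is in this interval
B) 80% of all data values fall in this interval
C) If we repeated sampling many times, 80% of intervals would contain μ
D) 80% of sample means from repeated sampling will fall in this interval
C

A) Wrong — μ is fixed; the randomness lives in the interval, not in μ.
B) Wrong — a CI is about the parameter μ, not individual data values.
C) Correct — this is the frequentist long-run coverage interpretation.
D) Wrong — coverage applies to intervals containing μ, not to future x̄ values.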